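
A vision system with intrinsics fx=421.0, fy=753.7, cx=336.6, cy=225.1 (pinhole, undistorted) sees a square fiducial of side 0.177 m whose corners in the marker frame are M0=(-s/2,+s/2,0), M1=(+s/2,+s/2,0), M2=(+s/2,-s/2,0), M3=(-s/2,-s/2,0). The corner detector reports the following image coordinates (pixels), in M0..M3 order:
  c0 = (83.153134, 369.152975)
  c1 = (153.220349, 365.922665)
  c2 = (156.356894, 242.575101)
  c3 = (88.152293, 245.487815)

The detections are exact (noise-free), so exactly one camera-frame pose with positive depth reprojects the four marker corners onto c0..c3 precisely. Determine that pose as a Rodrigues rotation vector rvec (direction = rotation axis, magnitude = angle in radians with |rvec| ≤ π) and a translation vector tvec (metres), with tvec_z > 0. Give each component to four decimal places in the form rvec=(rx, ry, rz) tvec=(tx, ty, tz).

Intrinsics K: fx=421.0, fy=753.7, cx=336.6, cy=225.1
Marker side s = 0.177 m; corners in marker frame (Z=0):
  M0 = (-0.0885, +0.0885, 0)
  M1 = (+0.0885, +0.0885, 0)
  M2 = (+0.0885, -0.0885, 0)
  M3 = (-0.0885, -0.0885, 0)
Detected image corners:
  c0 = (83.153134, 369.152975) px
  c1 = (153.220349, 365.922665) px
  c2 = (156.356894, 242.575101) px
  c3 = (88.152293, 245.487815) px
Planar DLT: solve 8×8 A·h = b for H (H[2,2]=1):
  H  [+391.82117 -41.20001 +120.28087]
  H  [-14.05133 +651.42500 +304.95478]
  H  [+0.01076 -0.15158 +1.00000]
B = K⁻¹H; ‖b₁‖=0.922412, ‖b₂‖=0.922412; λ = 2/(‖b₁‖+‖b₂‖) = 1.084115, sign → tz>0 ⇒ λ=+1.084115
r₁ = λ·B[:,0] = (+0.99965,-0.02369,+0.01166); r₂ = λ·B[:,1] = (+0.02529,+0.98608,-0.16433)
r₃ = r₁×r₂ = (-0.00761,+0.16457,+0.98634); SVD([r₁ r₂ r₃]) → R = UVᵀ:
  R  [+0.99965 +0.02529 -0.00761]
  R  [-0.02369 +0.98608 +0.16457]
  R  [+0.01166 -0.16433 +0.98634]
t = (-0.55704, +0.11486, +1.08411) m
tr R = 2.972070; θ = arccos((tr R − 1)/2) = 0.167319 rad = 9.587°
axis k = ((R−Rᵀ)₃₂, (R−Rᵀ)₁₃, (R−Rᵀ)₂₁) / (2 sinθ) = (-0.987433, -0.057857, -0.147067)
rvec = θ·k = (-0.165217, -0.009681, -0.024607)

rvec=(-0.1652, -0.0097, -0.0246) tvec=(-0.5570, 0.1149, 1.0841)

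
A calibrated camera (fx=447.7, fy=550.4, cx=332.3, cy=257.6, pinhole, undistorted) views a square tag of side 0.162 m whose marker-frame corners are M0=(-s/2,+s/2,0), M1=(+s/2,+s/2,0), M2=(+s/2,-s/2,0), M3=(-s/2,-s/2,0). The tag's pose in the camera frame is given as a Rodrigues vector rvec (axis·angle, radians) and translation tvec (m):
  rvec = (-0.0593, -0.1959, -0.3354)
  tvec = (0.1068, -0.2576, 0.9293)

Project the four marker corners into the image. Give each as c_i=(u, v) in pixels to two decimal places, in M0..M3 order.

Intrinsics K: fx=447.7, fy=550.4, cx=332.3, cy=257.6
Marker side s = 0.162 m; corners in marker frame (Z=0):
  M0 = (-0.0810, +0.0810, 0)
  M1 = (+0.0810, +0.0810, 0)
  M2 = (+0.0810, -0.0810, 0)
  M3 = (-0.0810, -0.0810, 0)
rvec = (-0.0593, -0.1959, -0.3354), |rvec| = θ = 0.39292 rad = 22.513°
Rodrigues: sinθ=0.38289, 1−cosθ=0.07621; R = I + sinθ·[k]× + (1−cosθ)·[k]×²:
    [+0.92553 +0.33257 -0.18108]
    [-0.32110 +0.94274 +0.09022]
    [+0.20072 -0.02535 +0.97932]
t = (0.1068, -0.2576, 0.9293) m
M0: Pc = R·M0+t = (+0.05877, -0.15523, +0.91099); u = 447.7·(+0.05877)/0.91099 + 332.3 = 361.1823, v = 550.4·(-0.15523)/0.91099 + 257.6 = 163.8139
M1: Pc = R·M1+t = (+0.20871, -0.20725, +0.94350); u = 447.7·(+0.20871)/0.94350 + 332.3 = 431.3327, v = 550.4·(-0.20725)/0.94350 + 257.6 = 136.7007
M2: Pc = R·M2+t = (+0.15483, -0.35997, +0.94761); u = 447.7·(+0.15483)/0.94761 + 332.3 = 405.4495, v = 550.4·(-0.35997)/0.94761 + 257.6 = 48.5185
M3: Pc = R·M3+t = (+0.00489, -0.30795, +0.91510); u = 447.7·(+0.00489)/0.91510 + 332.3 = 334.6943, v = 550.4·(-0.30795)/0.91510 + 257.6 = 72.3767

c0=(361.18, 163.81) c1=(431.33, 136.70) c2=(405.45, 48.52) c3=(334.69, 72.38)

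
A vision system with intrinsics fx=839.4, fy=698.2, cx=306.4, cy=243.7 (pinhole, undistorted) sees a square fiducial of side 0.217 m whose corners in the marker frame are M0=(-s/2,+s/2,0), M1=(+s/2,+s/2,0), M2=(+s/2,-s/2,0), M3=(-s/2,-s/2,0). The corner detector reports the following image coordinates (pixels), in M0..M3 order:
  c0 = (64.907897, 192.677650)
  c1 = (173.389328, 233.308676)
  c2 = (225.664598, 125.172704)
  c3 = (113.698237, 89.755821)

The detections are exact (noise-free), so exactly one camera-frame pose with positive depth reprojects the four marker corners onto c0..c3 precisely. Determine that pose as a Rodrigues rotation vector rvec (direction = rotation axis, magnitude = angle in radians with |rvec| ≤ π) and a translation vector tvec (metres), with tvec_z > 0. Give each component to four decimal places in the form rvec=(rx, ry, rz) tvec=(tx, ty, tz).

rvec=(-0.0174, 0.3324, 0.3937) tvec=(-0.2602, -0.1602, 1.3356)

Intrinsics K: fx=839.4, fy=698.2, cx=306.4, cy=243.7
Marker side s = 0.217 m; corners in marker frame (Z=0):
  M0 = (-0.1085, +0.1085, 0)
  M1 = (+0.1085, +0.1085, 0)
  M2 = (+0.1085, -0.1085, 0)
  M3 = (-0.1085, -0.1085, 0)
Detected image corners:
  c0 = (64.907897, 192.677650) px
  c1 = (173.389328, 233.308676) px
  c2 = (225.664598, 125.172704) px
  c3 = (113.698237, 89.755821) px
Planar DLT: solve 8×8 A·h = b for H (H[2,2]=1):
  H  [+473.18597 -227.54031 +142.87990]
  H  [+136.74174 +491.67576 +159.93565]
  H  [-0.24047 +0.03546 +1.00000]
B = K⁻¹H; ‖b₁‖=0.748699, ‖b₂‖=0.748699; λ = 2/(‖b₁‖+‖b₂‖) = 1.335650, sign → tz>0 ⇒ λ=+1.335650
r₁ = λ·B[:,0] = (+0.87017,+0.37369,-0.32118); r₂ = λ·B[:,1] = (-0.37935,+0.92404,+0.04736)
r₃ = r₁×r₂ = (+0.31448,+0.08063,+0.94583); SVD([r₁ r₂ r₃]) → R = UVᵀ:
  R  [+0.87017 -0.37935 +0.31448]
  R  [+0.37369 +0.92404 +0.08063]
  R  [-0.32118 +0.04736 +0.94583]
t = (-0.26019, -0.16024, +1.33565) m
tr R = 2.740045; θ = arccos((tr R − 1)/2) = 0.515549 rad = 29.539°
axis k = ((R−Rᵀ)₃₂, (R−Rᵀ)₁₃, (R−Rᵀ)₂₁) / (2 sinθ) = (-0.033748, +0.644675, +0.763712)
rvec = θ·k = (-0.017399, +0.332361, +0.393730)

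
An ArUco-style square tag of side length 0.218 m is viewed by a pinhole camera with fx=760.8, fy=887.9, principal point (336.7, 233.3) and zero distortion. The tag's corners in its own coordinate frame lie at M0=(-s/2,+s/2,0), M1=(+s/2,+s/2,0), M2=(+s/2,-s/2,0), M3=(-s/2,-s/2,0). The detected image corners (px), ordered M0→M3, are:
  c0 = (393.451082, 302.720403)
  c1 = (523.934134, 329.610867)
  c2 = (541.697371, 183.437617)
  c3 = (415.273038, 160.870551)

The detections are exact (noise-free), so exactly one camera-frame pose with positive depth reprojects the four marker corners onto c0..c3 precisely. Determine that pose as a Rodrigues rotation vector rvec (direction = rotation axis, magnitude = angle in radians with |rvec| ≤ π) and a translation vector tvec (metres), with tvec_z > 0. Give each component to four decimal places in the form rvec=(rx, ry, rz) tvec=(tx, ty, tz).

rvec=(-0.2240, 0.1241, 0.1799) tvec=(0.2231, 0.0137, 1.2927)

Intrinsics K: fx=760.8, fy=887.9, cx=336.7, cy=233.3
Marker side s = 0.218 m; corners in marker frame (Z=0):
  M0 = (-0.1090, +0.1090, 0)
  M1 = (+0.1090, +0.1090, 0)
  M2 = (+0.1090, -0.1090, 0)
  M3 = (-0.1090, -0.1090, 0)
Detected image corners:
  c0 = (393.451082, 302.720403) px
  c1 = (523.934134, 329.610867) px
  c2 = (541.697371, 183.437617) px
  c3 = (415.273038, 160.870551) px
Planar DLT: solve 8×8 A·h = b for H (H[2,2]=1):
  H  [+537.56762 -166.75627 +467.99403]
  H  [+86.42275 +620.96117 +242.74122]
  H  [-0.10992 -0.16188 +1.00000]
B = K⁻¹H; ‖b₁‖=0.773549, ‖b₂‖=0.773549; λ = 2/(‖b₁‖+‖b₂‖) = 1.292742, sign → tz>0 ⇒ λ=+1.292742
r₁ = λ·B[:,0] = (+0.97631,+0.16316,-0.14209); r₂ = λ·B[:,1] = (-0.19074,+0.95908,-0.20926)
r₃ = r₁×r₂ = (+0.10213,+0.23141,+0.96748); SVD([r₁ r₂ r₃]) → R = UVᵀ:
  R  [+0.97631 -0.19074 +0.10213]
  R  [+0.16316 +0.95908 +0.23141]
  R  [-0.14209 -0.20926 +0.96748]
t = (+0.22309, +0.01375, +1.29274) m
tr R = 2.902870; θ = arccos((tr R − 1)/2) = 0.312932 rad = 17.930°
axis k = ((R−Rᵀ)₃₂, (R−Rᵀ)₁₃, (R−Rᵀ)₂₁) / (2 sinθ) = (-0.715727, +0.396665, +0.574797)
rvec = θ·k = (-0.223974, +0.124129, +0.179872)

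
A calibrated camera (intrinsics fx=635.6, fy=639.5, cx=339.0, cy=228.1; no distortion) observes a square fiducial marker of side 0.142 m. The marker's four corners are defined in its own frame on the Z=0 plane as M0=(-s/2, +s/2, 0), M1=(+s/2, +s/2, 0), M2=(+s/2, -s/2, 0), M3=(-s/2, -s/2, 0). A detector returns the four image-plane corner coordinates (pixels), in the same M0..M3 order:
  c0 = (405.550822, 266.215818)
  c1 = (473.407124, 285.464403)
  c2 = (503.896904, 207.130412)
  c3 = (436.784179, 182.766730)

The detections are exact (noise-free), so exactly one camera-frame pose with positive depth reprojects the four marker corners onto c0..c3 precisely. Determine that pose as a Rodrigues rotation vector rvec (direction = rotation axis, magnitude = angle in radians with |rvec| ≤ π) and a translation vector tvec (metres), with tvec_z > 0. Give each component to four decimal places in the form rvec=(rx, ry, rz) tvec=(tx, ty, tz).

Intrinsics K: fx=635.6, fy=639.5, cx=339.0, cy=228.1
Marker side s = 0.142 m; corners in marker frame (Z=0):
  M0 = (-0.0710, +0.0710, 0)
  M1 = (+0.0710, +0.0710, 0)
  M2 = (+0.0710, -0.0710, 0)
  M3 = (-0.0710, -0.0710, 0)
Detected image corners:
  c0 = (405.550822, 266.215818) px
  c1 = (473.407124, 285.464403) px
  c2 = (503.896904, 207.130412) px
  c3 = (436.784179, 182.766730) px
Planar DLT: solve 8×8 A·h = b for H (H[2,2]=1):
  H  [+664.07844 -166.20913 +455.78117]
  H  [+251.12343 +595.54326 +236.03789]
  H  [+0.41506 +0.11222 +1.00000]
B = K⁻¹H; ‖b₁‖=0.954025, ‖b₂‖=0.954025; λ = 2/(‖b₁‖+‖b₂‖) = 1.048190, sign → tz>0 ⇒ λ=+1.048190
r₁ = λ·B[:,0] = (+0.86311,+0.25643,+0.43506); r₂ = λ·B[:,1] = (-0.33684,+0.93419,+0.11763)
r₃ = r₁×r₂ = (-0.37627,-0.24807,+0.89268); SVD([r₁ r₂ r₃]) → R = UVᵀ:
  R  [+0.86311 -0.33684 -0.37627]
  R  [+0.25643 +0.93419 -0.24807]
  R  [+0.43506 +0.11763 +0.89268]
t = (+0.19259, +0.01301, +1.04819) m
tr R = 2.689985; θ = arccos((tr R − 1)/2) = 0.564245 rad = 32.329°
axis k = ((R−Rᵀ)₃₂, (R−Rᵀ)₁₃, (R−Rᵀ)₂₁) / (2 sinθ) = (+0.341911, -0.758564, +0.554686)
rvec = θ·k = (+0.192922, -0.428016, +0.312979)

rvec=(0.1929, -0.4280, 0.3130) tvec=(0.1926, 0.0130, 1.0482)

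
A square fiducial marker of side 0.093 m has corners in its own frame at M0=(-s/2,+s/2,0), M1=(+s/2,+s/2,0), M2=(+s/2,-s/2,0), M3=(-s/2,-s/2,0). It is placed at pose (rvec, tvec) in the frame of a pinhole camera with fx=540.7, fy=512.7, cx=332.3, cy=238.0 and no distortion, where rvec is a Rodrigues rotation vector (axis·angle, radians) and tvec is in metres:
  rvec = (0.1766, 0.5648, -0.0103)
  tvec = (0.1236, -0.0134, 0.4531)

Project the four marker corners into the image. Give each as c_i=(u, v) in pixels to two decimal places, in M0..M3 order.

c0=(429.20, 270.31) c1=(537.71, 278.22) c2=(538.19, 168.06) c3=(426.12, 171.51)

Intrinsics K: fx=540.7, fy=512.7, cx=332.3, cy=238.0
Marker side s = 0.093 m; corners in marker frame (Z=0):
  M0 = (-0.0465, +0.0465, 0)
  M1 = (+0.0465, +0.0465, 0)
  M2 = (+0.0465, -0.0465, 0)
  M3 = (-0.0465, -0.0465, 0)
rvec = (0.1766, 0.5648, -0.0103), |rvec| = θ = 0.59186 rad = 33.911°
Rodrigues: sinθ=0.55790, 1−cosθ=0.17009; R = I + sinθ·[k]× + (1−cosθ)·[k]×²:
    [+0.84505 +0.05814 +0.53152]
    [+0.03872 +0.98480 -0.16929]
    [-0.53328 +0.16364 +0.82996]
t = (0.1236, -0.0134, 0.4531) m
M0: Pc = R·M0+t = (+0.08701, +0.03059, +0.48551); u = 540.7·(+0.08701)/0.48551 + 332.3 = 429.2000, v = 512.7·(+0.03059)/0.48551 + 238.0 = 270.3062
M1: Pc = R·M1+t = (+0.16560, +0.03419, +0.43591); u = 540.7·(+0.16560)/0.43591 + 332.3 = 537.7064, v = 512.7·(+0.03419)/0.43591 + 238.0 = 278.2175
M2: Pc = R·M2+t = (+0.16019, -0.05739, +0.42069); u = 540.7·(+0.16019)/0.42069 + 332.3 = 538.1875, v = 512.7·(-0.05739)/0.42069 + 238.0 = 168.0552
M3: Pc = R·M3+t = (+0.08160, -0.06099, +0.47029); u = 540.7·(+0.08160)/0.47029 + 332.3 = 426.1190, v = 512.7·(-0.06099)/0.47029 + 238.0 = 171.5053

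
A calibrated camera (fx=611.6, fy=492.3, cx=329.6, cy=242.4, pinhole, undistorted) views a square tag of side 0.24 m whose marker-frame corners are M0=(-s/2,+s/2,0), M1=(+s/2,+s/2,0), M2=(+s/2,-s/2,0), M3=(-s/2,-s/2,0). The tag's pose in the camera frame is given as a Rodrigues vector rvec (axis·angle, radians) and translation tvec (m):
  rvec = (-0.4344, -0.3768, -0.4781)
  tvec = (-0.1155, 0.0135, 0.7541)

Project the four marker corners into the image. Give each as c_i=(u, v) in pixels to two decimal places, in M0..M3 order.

Intrinsics K: fx=611.6, fy=492.3, cx=329.6, cy=242.4
Marker side s = 0.24 m; corners in marker frame (Z=0):
  M0 = (-0.1200, +0.1200, 0)
  M1 = (+0.1200, +0.1200, 0)
  M2 = (+0.1200, -0.1200, 0)
  M3 = (-0.1200, -0.1200, 0)
rvec = (-0.4344, -0.3768, -0.4781), |rvec| = θ = 0.74784 rad = 42.848°
Rodrigues: sinθ=0.68006, 1−cosθ=0.26684; R = I + sinθ·[k]× + (1−cosθ)·[k]×²:
    [+0.82320 +0.51286 -0.24355]
    [-0.35667 +0.80090 +0.48098]
    [+0.44174 -0.30907 +0.84222]
t = (-0.1155, 0.0135, 0.7541) m
M0: Pc = R·M0+t = (-0.15274, +0.15241, +0.66400); u = 611.6·(-0.15274)/0.66400 + 329.6 = 188.9140, v = 492.3·(+0.15241)/0.66400 + 242.4 = 355.3977
M1: Pc = R·M1+t = (+0.04483, +0.06681, +0.77002); u = 611.6·(+0.04483)/0.77002 + 329.6 = 365.2046, v = 492.3·(+0.06681)/0.77002 + 242.4 = 285.1127
M2: Pc = R·M2+t = (-0.07826, -0.12541, +0.84420); u = 611.6·(-0.07826)/0.84420 + 329.6 = 272.9026, v = 492.3·(-0.12541)/0.84420 + 242.4 = 169.2671
M3: Pc = R·M3+t = (-0.27583, -0.03981, +0.73818); u = 611.6·(-0.27583)/0.73818 + 329.6 = 101.0705, v = 492.3·(-0.03981)/0.73818 + 242.4 = 215.8516

c0=(188.91, 355.40) c1=(365.20, 285.11) c2=(272.90, 169.27) c3=(101.07, 215.85)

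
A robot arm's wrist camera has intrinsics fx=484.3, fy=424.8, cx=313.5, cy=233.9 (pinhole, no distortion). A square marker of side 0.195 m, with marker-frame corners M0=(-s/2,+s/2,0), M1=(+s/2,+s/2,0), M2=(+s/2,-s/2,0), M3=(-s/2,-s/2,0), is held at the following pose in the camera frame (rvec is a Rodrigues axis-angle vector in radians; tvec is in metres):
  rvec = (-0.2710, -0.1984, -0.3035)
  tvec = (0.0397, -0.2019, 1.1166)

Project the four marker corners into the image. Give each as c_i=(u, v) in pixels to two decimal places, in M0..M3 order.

Intrinsics K: fx=484.3, fy=424.8, cx=313.5, cy=233.9
Marker side s = 0.195 m; corners in marker frame (Z=0):
  M0 = (-0.0975, +0.0975, 0)
  M1 = (+0.0975, +0.0975, 0)
  M2 = (+0.0975, -0.0975, 0)
  M3 = (-0.0975, -0.0975, 0)
rvec = (-0.2710, -0.1984, -0.3035), |rvec| = θ = 0.45268 rad = 25.936°
Rodrigues: sinθ=0.43737, 1−cosθ=0.10072; R = I + sinθ·[k]× + (1−cosθ)·[k]×²:
    [+0.93538 +0.31967 -0.15127]
    [-0.26681 +0.91863 +0.29144]
    [+0.23212 -0.23224 +0.94455]
t = (0.0397, -0.2019, 1.1166) m
M0: Pc = R·M0+t = (-0.02033, -0.08632, +1.07132); u = 484.3·(-0.02033)/1.07132 + 313.5 = 304.3089, v = 424.8·(-0.08632)/1.07132 + 233.9 = 199.6727
M1: Pc = R·M1+t = (+0.16207, -0.13835, +1.11659); u = 484.3·(+0.16207)/1.11659 + 313.5 = 383.7936, v = 424.8·(-0.13835)/1.11659 + 233.9 = 181.2662
M2: Pc = R·M2+t = (+0.09973, -0.31748, +1.16188); u = 484.3·(+0.09973)/1.16188 + 313.5 = 355.0708, v = 424.8·(-0.31748)/1.16188 + 233.9 = 117.8241
M3: Pc = R·M3+t = (-0.08267, -0.26545, +1.11661); u = 484.3·(-0.08267)/1.11661 + 313.5 = 277.6455, v = 424.8·(-0.26545)/1.11661 + 233.9 = 132.9124

c0=(304.31, 199.67) c1=(383.79, 181.27) c2=(355.07, 117.82) c3=(277.65, 132.91)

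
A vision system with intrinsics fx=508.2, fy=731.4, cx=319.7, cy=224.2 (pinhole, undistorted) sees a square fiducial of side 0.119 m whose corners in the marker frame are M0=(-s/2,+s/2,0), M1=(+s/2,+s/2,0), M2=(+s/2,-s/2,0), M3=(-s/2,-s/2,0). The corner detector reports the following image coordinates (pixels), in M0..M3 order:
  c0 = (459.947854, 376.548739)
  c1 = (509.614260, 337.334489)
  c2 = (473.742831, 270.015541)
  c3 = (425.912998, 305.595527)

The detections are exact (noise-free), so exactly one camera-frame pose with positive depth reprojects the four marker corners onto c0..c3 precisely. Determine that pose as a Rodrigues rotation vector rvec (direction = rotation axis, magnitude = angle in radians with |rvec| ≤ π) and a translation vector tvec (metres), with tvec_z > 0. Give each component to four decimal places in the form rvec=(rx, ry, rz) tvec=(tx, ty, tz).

Intrinsics K: fx=508.2, fy=731.4, cx=319.7, cy=224.2
Marker side s = 0.119 m; corners in marker frame (Z=0):
  M0 = (-0.0595, +0.0595, 0)
  M1 = (+0.0595, +0.0595, 0)
  M2 = (+0.0595, -0.0595, 0)
  M3 = (-0.0595, -0.0595, 0)
Detected image corners:
  c0 = (459.947854, 376.548739) px
  c1 = (509.614260, 337.334489) px
  c2 = (473.742831, 270.015541) px
  c3 = (425.912998, 305.595527) px
Planar DLT: solve 8×8 A·h = b for H (H[2,2]=1):
  H  [+500.51415 +80.56474 +467.11261]
  H  [-251.01768 +433.68719 +321.21815]
  H  [+0.19490 -0.45634 +1.00000]
B = K⁻¹H; ‖b₁‖=0.971524, ‖b₂‖=0.971524; λ = 2/(‖b₁‖+‖b₂‖) = 1.029311, sign → tz>0 ⇒ λ=+1.029311
r₁ = λ·B[:,0] = (+0.88754,-0.41475,+0.20061); r₂ = λ·B[:,1] = (+0.45866,+0.75432,-0.46971)
r₃ = r₁×r₂ = (+0.04349,+0.50890,+0.85972); SVD([r₁ r₂ r₃]) → R = UVᵀ:
  R  [+0.88754 +0.45866 +0.04349]
  R  [-0.41475 +0.75432 +0.50890]
  R  [+0.20061 -0.46971 +0.85972]
t = (+0.29857, +0.13654, +1.02931) m
tr R = 2.501587; θ = arccos((tr R − 1)/2) = 0.721534 rad = 41.341°
axis k = ((R−Rᵀ)₃₂, (R−Rᵀ)₁₃, (R−Rᵀ)₂₁) / (2 sinθ) = (-0.740773, -0.118930, -0.661143)
rvec = θ·k = (-0.534493, -0.085812, -0.477037)

rvec=(-0.5345, -0.0858, -0.4770) tvec=(0.2986, 0.1365, 1.0293)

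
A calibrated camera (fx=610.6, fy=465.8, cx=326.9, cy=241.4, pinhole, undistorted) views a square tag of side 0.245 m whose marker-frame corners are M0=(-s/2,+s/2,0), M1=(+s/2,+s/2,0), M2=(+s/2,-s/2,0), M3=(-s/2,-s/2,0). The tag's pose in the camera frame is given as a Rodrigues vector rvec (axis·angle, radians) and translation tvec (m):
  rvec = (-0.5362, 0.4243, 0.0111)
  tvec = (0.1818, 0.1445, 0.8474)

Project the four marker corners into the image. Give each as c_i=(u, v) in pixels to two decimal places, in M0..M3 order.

c0=(367.29, 387.60) c1=(557.57, 391.44) c2=(545.97, 255.92) c3=(380.90, 266.29)

Intrinsics K: fx=610.6, fy=465.8, cx=326.9, cy=241.4
Marker side s = 0.245 m; corners in marker frame (Z=0):
  M0 = (-0.1225, +0.1225, 0)
  M1 = (+0.1225, +0.1225, 0)
  M2 = (+0.1225, -0.1225, 0)
  M3 = (-0.1225, -0.1225, 0)
rvec = (-0.5362, 0.4243, 0.0111), |rvec| = θ = 0.68386 rad = 39.182°
Rodrigues: sinθ=0.63179, 1−cosθ=0.22486; R = I + sinθ·[k]× + (1−cosθ)·[k]×²:
    [+0.91338 -0.11964 +0.38913]
    [-0.09914 +0.86170 +0.49764]
    [-0.39485 -0.49311 +0.77520]
t = (0.1818, 0.1445, 0.8474) m
M0: Pc = R·M0+t = (+0.05525, +0.26220, +0.83536); u = 610.6·(+0.05525)/0.83536 + 326.9 = 367.2877, v = 465.8·(+0.26220)/0.83536 + 241.4 = 387.6044
M1: Pc = R·M1+t = (+0.27903, +0.23791, +0.73862); u = 610.6·(+0.27903)/0.73862 + 326.9 = 557.5683, v = 465.8·(+0.23791)/0.73862 + 241.4 = 391.4363
M2: Pc = R·M2+t = (+0.30835, +0.02680, +0.85944); u = 610.6·(+0.30835)/0.85944 + 326.9 = 545.9689, v = 465.8·(+0.02680)/0.85944 + 241.4 = 255.9238
M3: Pc = R·M3+t = (+0.08457, +0.05109, +0.95618); u = 610.6·(+0.08457)/0.95618 + 326.9 = 380.9036, v = 465.8·(+0.05109)/0.95618 + 241.4 = 266.2863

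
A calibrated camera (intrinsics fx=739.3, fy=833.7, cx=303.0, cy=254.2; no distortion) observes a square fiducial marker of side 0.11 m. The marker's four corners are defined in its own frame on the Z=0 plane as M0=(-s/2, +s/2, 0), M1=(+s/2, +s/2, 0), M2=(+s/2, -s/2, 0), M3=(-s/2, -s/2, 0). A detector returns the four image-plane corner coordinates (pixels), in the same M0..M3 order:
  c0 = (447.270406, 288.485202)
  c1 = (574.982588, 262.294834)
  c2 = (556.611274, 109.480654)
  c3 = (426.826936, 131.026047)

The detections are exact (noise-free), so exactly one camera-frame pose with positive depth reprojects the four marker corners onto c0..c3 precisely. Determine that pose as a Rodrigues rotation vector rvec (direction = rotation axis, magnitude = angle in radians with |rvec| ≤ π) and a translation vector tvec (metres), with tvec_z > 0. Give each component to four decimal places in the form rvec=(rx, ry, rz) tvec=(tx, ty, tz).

Intrinsics K: fx=739.3, fy=833.7, cx=303.0, cy=254.2
Marker side s = 0.11 m; corners in marker frame (Z=0):
  M0 = (-0.0550, +0.0550, 0)
  M1 = (+0.0550, +0.0550, 0)
  M2 = (+0.0550, -0.0550, 0)
  M3 = (-0.0550, -0.0550, 0)
Detected image corners:
  c0 = (447.270406, 288.485202) px
  c1 = (574.982588, 262.294834) px
  c2 = (556.611274, 109.480654) px
  c3 = (426.826936, 131.026047) px
Planar DLT: solve 8×8 A·h = b for H (H[2,2]=1):
  H  [+1314.80700 +227.87726 +502.49749]
  H  [-160.12292 +1430.35442 +198.07163]
  H  [+0.28802 +0.10290 +1.00000]
B = K⁻¹H; ‖b₁‖=1.708283, ‖b₂‖=1.708283; λ = 2/(‖b₁‖+‖b₂‖) = 0.585383, sign → tz>0 ⇒ λ=+0.585383
r₁ = λ·B[:,0] = (+0.97197,-0.16384,+0.16860); r₂ = λ·B[:,1] = (+0.15575,+0.98596,+0.06024)
r₃ = r₁×r₂ = (-0.17611,-0.03229,+0.98384); SVD([r₁ r₂ r₃]) → R = UVᵀ:
  R  [+0.97197 +0.15575 -0.17611]
  R  [-0.16384 +0.98596 -0.03229]
  R  [+0.16860 +0.06024 +0.98384]
t = (+0.15796, -0.03941, +0.58538) m
tr R = 2.941772; θ = arccos((tr R − 1)/2) = 0.241894 rad = 13.859°
axis k = ((R−Rᵀ)₃₂, (R−Rᵀ)₁₃, (R−Rᵀ)₂₁) / (2 sinθ) = (+0.193123, -0.719520, -0.667080)
rvec = θ·k = (+0.046715, -0.174047, -0.161362)

rvec=(0.0467, -0.1740, -0.1614) tvec=(0.1580, -0.0394, 0.5854)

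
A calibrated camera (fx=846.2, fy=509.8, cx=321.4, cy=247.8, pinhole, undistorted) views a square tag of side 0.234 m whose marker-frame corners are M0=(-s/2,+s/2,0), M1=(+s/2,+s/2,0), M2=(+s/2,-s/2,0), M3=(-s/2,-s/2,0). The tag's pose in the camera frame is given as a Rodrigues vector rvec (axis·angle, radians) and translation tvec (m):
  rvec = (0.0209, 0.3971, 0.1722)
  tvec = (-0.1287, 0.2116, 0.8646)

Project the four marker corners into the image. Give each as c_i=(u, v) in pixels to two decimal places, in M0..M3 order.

Intrinsics K: fx=846.2, fy=509.8, cx=321.4, cy=247.8
Marker side s = 0.234 m; corners in marker frame (Z=0):
  M0 = (-0.1170, +0.1170, 0)
  M1 = (+0.1170, +0.1170, 0)
  M2 = (+0.1170, -0.1170, 0)
  M3 = (-0.1170, -0.1170, 0)
rvec = (0.0209, 0.3971, 0.1722), |rvec| = θ = 0.43333 rad = 24.828°
Rodrigues: sinθ=0.41990, 1−cosθ=0.09243; R = I + sinθ·[k]× + (1−cosθ)·[k]×²:
    [+0.90779 -0.16278 +0.38656]
    [+0.17095 +0.98519 +0.01341]
    [-0.38302 +0.05391 +0.92217]
t = (-0.1287, 0.2116, 0.8646) m
M0: Pc = R·M0+t = (-0.25396, +0.30687, +0.91572); u = 846.2·(-0.25396)/0.91572 + 321.4 = 86.7243, v = 509.8·(+0.30687)/0.91572 + 247.8 = 418.6387
M1: Pc = R·M1+t = (-0.04153, +0.34687, +0.82609); u = 846.2·(-0.04153)/0.82609 + 321.4 = 278.8553, v = 509.8·(+0.34687)/0.82609 + 247.8 = 461.8593
M2: Pc = R·M2+t = (-0.00344, +0.11633, +0.81348); u = 846.2·(-0.00344)/0.81348 + 321.4 = 317.8172, v = 509.8·(+0.11633)/0.81348 + 247.8 = 320.7052
M3: Pc = R·M3+t = (-0.21587, +0.07633, +0.90311); u = 846.2·(-0.21587)/0.90311 + 321.4 = 119.1357, v = 509.8·(+0.07633)/0.90311 + 247.8 = 290.8892

c0=(86.72, 418.64) c1=(278.86, 461.86) c2=(317.82, 320.71) c3=(119.14, 290.89)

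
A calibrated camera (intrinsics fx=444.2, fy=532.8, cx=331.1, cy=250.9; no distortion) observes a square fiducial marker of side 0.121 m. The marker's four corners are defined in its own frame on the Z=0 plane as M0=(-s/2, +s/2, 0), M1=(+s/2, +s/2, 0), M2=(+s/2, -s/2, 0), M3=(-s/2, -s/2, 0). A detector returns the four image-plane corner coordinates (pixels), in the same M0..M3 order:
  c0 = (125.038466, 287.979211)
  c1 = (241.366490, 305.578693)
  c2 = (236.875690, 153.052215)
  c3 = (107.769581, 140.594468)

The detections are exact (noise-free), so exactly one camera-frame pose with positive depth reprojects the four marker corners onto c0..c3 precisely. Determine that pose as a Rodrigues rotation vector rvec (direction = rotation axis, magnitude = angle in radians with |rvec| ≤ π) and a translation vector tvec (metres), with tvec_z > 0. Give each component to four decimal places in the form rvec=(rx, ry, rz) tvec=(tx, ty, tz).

rvec=(0.3692, 0.1709, 0.0755) tvec=(-0.1420, -0.0193, 0.4086)

Intrinsics K: fx=444.2, fy=532.8, cx=331.1, cy=250.9
Marker side s = 0.121 m; corners in marker frame (Z=0):
  M0 = (-0.0605, +0.0605, 0)
  M1 = (+0.0605, +0.0605, 0)
  M2 = (+0.0605, -0.0605, 0)
  M3 = (-0.0605, -0.0605, 0)
Detected image corners:
  c0 = (125.038466, 287.979211) px
  c1 = (241.366490, 305.578693) px
  c2 = (236.875690, 153.052215) px
  c3 = (107.769581, 140.594468) px
Planar DLT: solve 8×8 A·h = b for H (H[2,2]=1):
  H  [+945.04240 +249.95818 +176.67226]
  H  [+42.63509 +1437.02739 +225.68517]
  H  [-0.37293 +0.89361 +1.00000]
B = K⁻¹H; ‖b₁‖=2.447618, ‖b₂‖=2.447618; λ = 2/(‖b₁‖+‖b₂‖) = 0.408561, sign → tz>0 ⇒ λ=+0.408561
r₁ = λ·B[:,0] = (+0.98279,+0.10444,-0.15237); r₂ = λ·B[:,1] = (-0.04223,+0.93001,+0.36509)
r₃ = r₁×r₂ = (+0.17983,-0.35238,+0.91842); SVD([r₁ r₂ r₃]) → R = UVᵀ:
  R  [+0.98279 -0.04223 +0.17983]
  R  [+0.10444 +0.93001 -0.35238]
  R  [-0.15237 +0.36509 +0.91842]
t = (-0.14204, -0.01934, +0.40856) m
tr R = 2.831219; θ = arccos((tr R − 1)/2) = 0.413775 rad = 23.708°
axis k = ((R−Rᵀ)₃₂, (R−Rᵀ)₁₃, (R−Rᵀ)₂₁) / (2 sinθ) = (+0.892226, +0.413114, +0.182402)
rvec = θ·k = (+0.369180, +0.170936, +0.075473)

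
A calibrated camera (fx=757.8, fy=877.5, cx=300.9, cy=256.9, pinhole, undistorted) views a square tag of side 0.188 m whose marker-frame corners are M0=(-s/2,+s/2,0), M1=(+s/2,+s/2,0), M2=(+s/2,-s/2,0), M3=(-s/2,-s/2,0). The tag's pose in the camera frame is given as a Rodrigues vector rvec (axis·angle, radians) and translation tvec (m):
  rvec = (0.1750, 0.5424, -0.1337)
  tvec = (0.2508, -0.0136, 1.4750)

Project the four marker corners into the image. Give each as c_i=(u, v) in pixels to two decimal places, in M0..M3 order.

Intrinsics K: fx=757.8, fy=877.5, cx=300.9, cy=256.9
Marker side s = 0.188 m; corners in marker frame (Z=0):
  M0 = (-0.0940, +0.0940, 0)
  M1 = (+0.0940, +0.0940, 0)
  M2 = (+0.0940, -0.0940, 0)
  M3 = (-0.0940, -0.0940, 0)
rvec = (0.1750, 0.5424, -0.1337), |rvec| = θ = 0.58540 rad = 33.541°
Rodrigues: sinθ=0.55254, 1−cosθ=0.16651; R = I + sinθ·[k]× + (1−cosθ)·[k]×²:
    [+0.84837 +0.17231 +0.50058]
    [-0.08007 +0.97643 -0.20041]
    [-0.52332 +0.12994 +0.84217]
t = (0.2508, -0.0136, 1.4750) m
M0: Pc = R·M0+t = (+0.18725, +0.08571, +1.53641); u = 757.8·(+0.18725)/1.53641 + 300.9 = 393.2575, v = 877.5·(+0.08571)/1.53641 + 256.9 = 305.8532
M1: Pc = R·M1+t = (+0.34674, +0.07066, +1.43802); u = 757.8·(+0.34674)/1.43802 + 300.9 = 483.6250, v = 877.5·(+0.07066)/1.43802 + 256.9 = 300.0164
M2: Pc = R·M2+t = (+0.31435, -0.11291, +1.41359); u = 757.8·(+0.31435)/1.41359 + 300.9 = 469.4164, v = 877.5·(-0.11291)/1.41359 + 256.9 = 186.8091
M3: Pc = R·M3+t = (+0.15486, -0.09786, +1.51198); u = 757.8·(+0.15486)/1.51198 + 300.9 = 378.5135, v = 877.5·(-0.09786)/1.51198 + 256.9 = 200.1066

c0=(393.26, 305.85) c1=(483.63, 300.02) c2=(469.42, 186.81) c3=(378.51, 200.11)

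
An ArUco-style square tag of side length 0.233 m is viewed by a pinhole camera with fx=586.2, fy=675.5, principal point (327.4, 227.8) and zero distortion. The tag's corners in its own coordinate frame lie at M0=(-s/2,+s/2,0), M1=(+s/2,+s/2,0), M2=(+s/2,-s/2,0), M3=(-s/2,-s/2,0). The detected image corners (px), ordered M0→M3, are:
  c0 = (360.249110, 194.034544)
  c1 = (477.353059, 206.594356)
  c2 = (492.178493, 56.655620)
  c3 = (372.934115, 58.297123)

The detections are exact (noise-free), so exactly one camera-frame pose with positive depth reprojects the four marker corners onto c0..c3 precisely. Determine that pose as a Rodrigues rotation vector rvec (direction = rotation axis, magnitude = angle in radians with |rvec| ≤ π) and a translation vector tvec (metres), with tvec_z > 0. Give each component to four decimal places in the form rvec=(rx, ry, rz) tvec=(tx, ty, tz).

rvec=(0.0042, 0.4927, 0.1112) tvec=(0.1793, -0.1613, 1.1029)

Intrinsics K: fx=586.2, fy=675.5, cx=327.4, cy=227.8
Marker side s = 0.233 m; corners in marker frame (Z=0):
  M0 = (-0.1165, +0.1165, 0)
  M1 = (+0.1165, +0.1165, 0)
  M2 = (+0.1165, -0.1165, 0)
  M3 = (-0.1165, -0.1165, 0)
Detected image corners:
  c0 = (360.249110, 194.034544) px
  c1 = (477.353059, 206.594356) px
  c2 = (492.178493, 56.655620) px
  c3 = (372.934115, 58.297123) px
Planar DLT: solve 8×8 A·h = b for H (H[2,2]=1):
  H  [+325.07607 -46.91118 +422.71166]
  H  [-31.60903 +615.12209 +128.99188]
  H  [-0.42777 +0.02794 +1.00000]
B = K⁻¹H; ‖b₁‖=0.906685, ‖b₂‖=0.906685; λ = 2/(‖b₁‖+‖b₂‖) = 1.102919, sign → tz>0 ⇒ λ=+1.102919
r₁ = λ·B[:,0] = (+0.87513,+0.10750,-0.47180); r₂ = λ·B[:,1] = (-0.10548,+0.99394,+0.03082)
r₃ = r₁×r₂ = (+0.47226,+0.02279,+0.88117); SVD([r₁ r₂ r₃]) → R = UVᵀ:
  R  [+0.87513 -0.10548 +0.47226]
  R  [+0.10750 +0.99394 +0.02279]
  R  [-0.47180 +0.03082 +0.88117]
t = (+0.17933, -0.16133, +1.10292) m
tr R = 2.750239; θ = arccos((tr R − 1)/2) = 0.505114 rad = 28.941°
axis k = ((R−Rᵀ)₃₂, (R−Rᵀ)₁₃, (R−Rᵀ)₂₁) / (2 sinθ) = (+0.008295, +0.975452, +0.220055)
rvec = θ·k = (+0.004190, +0.492714, +0.111153)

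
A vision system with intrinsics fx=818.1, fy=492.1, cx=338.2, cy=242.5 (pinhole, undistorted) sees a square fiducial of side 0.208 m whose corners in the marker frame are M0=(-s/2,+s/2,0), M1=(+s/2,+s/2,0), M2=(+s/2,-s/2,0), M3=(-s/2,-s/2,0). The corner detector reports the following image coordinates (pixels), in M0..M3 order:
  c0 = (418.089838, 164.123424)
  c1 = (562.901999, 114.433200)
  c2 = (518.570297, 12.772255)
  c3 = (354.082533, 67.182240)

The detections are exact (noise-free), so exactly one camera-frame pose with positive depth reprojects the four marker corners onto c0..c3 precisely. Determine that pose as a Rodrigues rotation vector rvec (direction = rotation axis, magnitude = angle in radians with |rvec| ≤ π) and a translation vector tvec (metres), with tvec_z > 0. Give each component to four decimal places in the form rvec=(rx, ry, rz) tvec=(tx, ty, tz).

rvec=(0.5509, -0.2225, -0.4883) tvec=(0.1466, -0.2869, 0.9409)

Intrinsics K: fx=818.1, fy=492.1, cx=338.2, cy=242.5
Marker side s = 0.208 m; corners in marker frame (Z=0):
  M0 = (-0.1040, +0.1040, 0)
  M1 = (+0.1040, +0.1040, 0)
  M2 = (+0.1040, -0.1040, 0)
  M3 = (-0.1040, -0.1040, 0)
Detected image corners:
  c0 = (418.089838, 164.123424) px
  c1 = (562.901999, 114.433200) px
  c2 = (518.570297, 12.772255) px
  c3 = (354.082533, 67.182240) px
Planar DLT: solve 8×8 A·h = b for H (H[2,2]=1):
  H  [+776.69651 +530.86934 +465.68314]
  H  [-242.57667 +529.88010 +92.43485]
  H  [+0.07782 +0.58441 +1.00000]
B = K⁻¹H; ‖b₁‖=1.062835, ‖b₂‖=1.062835; λ = 2/(‖b₁‖+‖b₂‖) = 0.940880, sign → tz>0 ⇒ λ=+0.940880
r₁ = λ·B[:,0] = (+0.86299,-0.49988,+0.07322); r₂ = λ·B[:,1] = (+0.38323,+0.74215,+0.54986)
r₃ = r₁×r₂ = (-0.32920,-0.44647,+0.83204); SVD([r₁ r₂ r₃]) → R = UVᵀ:
  R  [+0.86299 +0.38323 -0.32920]
  R  [-0.49988 +0.74215 -0.44647]
  R  [+0.07322 +0.54986 +0.83204]
t = (+0.14662, -0.28692, +0.94088) m
tr R = 2.437188; θ = arccos((tr R − 1)/2) = 0.769018 rad = 44.061°
axis k = ((R−Rᵀ)₃₂, (R−Rᵀ)₁₃, (R−Rᵀ)₂₁) / (2 sinθ) = (+0.716338, -0.289331, -0.634939)
rvec = θ·k = (+0.550876, -0.222501, -0.488280)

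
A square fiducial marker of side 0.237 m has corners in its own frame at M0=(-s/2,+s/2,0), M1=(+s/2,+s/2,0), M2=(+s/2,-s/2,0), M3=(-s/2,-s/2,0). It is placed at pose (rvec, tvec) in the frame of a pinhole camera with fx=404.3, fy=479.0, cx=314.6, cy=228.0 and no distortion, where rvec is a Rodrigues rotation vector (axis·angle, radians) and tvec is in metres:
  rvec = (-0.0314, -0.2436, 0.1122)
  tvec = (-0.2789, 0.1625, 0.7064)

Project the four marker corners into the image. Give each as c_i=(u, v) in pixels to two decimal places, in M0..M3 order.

Intrinsics K: fx=404.3, fy=479.0, cx=314.6, cy=228.0
Marker side s = 0.237 m; corners in marker frame (Z=0):
  M0 = (-0.1185, +0.1185, 0)
  M1 = (+0.1185, +0.1185, 0)
  M2 = (+0.1185, -0.1185, 0)
  M3 = (-0.1185, -0.1185, 0)
rvec = (-0.0314, -0.2436, 0.1122), |rvec| = θ = 0.27003 rad = 15.472°
Rodrigues: sinθ=0.26676, 1−cosθ=0.03624; R = I + sinθ·[k]× + (1−cosθ)·[k]×²:
    [+0.96425 -0.10704 -0.24240]
    [+0.11464 +0.99325 +0.01744]
    [+0.23890 -0.04460 +0.97002]
t = (-0.2789, 0.1625, 0.7064) m
M0: Pc = R·M0+t = (-0.40585, +0.26662, +0.67280); u = 404.3·(-0.40585)/0.67280 + 314.6 = 70.7189, v = 479.0·(+0.26662)/0.67280 + 228.0 = 417.8155
M1: Pc = R·M1+t = (-0.17732, +0.29379, +0.72942); u = 404.3·(-0.17732)/0.72942 + 314.6 = 216.3162, v = 479.0·(+0.29379)/0.72942 + 228.0 = 420.9239
M2: Pc = R·M2+t = (-0.15195, +0.05838, +0.74000); u = 404.3·(-0.15195)/0.74000 + 314.6 = 231.5804, v = 479.0·(+0.05838)/0.74000 + 228.0 = 265.7924
M3: Pc = R·M3+t = (-0.38048, +0.03121, +0.68338); u = 404.3·(-0.38048)/0.68338 + 314.6 = 89.4999, v = 479.0·(+0.03121)/0.68338 + 228.0 = 249.8791

c0=(70.72, 417.82) c1=(216.32, 420.92) c2=(231.58, 265.79) c3=(89.50, 249.88)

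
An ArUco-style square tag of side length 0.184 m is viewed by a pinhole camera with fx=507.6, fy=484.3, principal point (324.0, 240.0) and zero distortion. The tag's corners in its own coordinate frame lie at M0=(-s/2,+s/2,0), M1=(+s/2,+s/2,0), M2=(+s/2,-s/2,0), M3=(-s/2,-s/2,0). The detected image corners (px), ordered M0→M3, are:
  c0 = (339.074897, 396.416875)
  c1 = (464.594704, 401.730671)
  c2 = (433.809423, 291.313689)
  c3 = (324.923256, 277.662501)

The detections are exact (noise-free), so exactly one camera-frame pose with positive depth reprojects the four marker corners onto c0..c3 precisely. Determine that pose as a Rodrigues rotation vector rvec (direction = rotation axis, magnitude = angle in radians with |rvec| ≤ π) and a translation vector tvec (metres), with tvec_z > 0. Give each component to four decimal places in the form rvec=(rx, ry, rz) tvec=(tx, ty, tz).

rvec=(-0.6718, -0.3782, 0.0302) tvec=(0.0956, 0.1432, 0.7116)

Intrinsics K: fx=507.6, fy=484.3, cx=324.0, cy=240.0
Marker side s = 0.184 m; corners in marker frame (Z=0):
  M0 = (-0.0920, +0.0920, 0)
  M1 = (+0.0920, +0.0920, 0)
  M2 = (+0.0920, -0.0920, 0)
  M3 = (-0.0920, -0.0920, 0)
Detected image corners:
  c0 = (339.074897, 396.416875) px
  c1 = (464.594704, 401.730671) px
  c2 = (433.809423, 291.313689) px
  c3 = (324.923256, 277.662501) px
Planar DLT: solve 8×8 A·h = b for H (H[2,2]=1):
  H  [+815.67666 -212.16830 +392.22691]
  H  [+212.82993 +327.57825 +337.44739]
  H  [+0.46667 -0.86078 +1.00000]
B = K⁻¹H; ‖b₁‖=1.405256, ‖b₂‖=1.405256; λ = 2/(‖b₁‖+‖b₂‖) = 0.711614, sign → tz>0 ⇒ λ=+0.711614
r₁ = λ·B[:,0] = (+0.93154,+0.14815,+0.33209); r₂ = λ·B[:,1] = (+0.09354,+0.78488,-0.61254)
r₃ = r₁×r₂ = (-0.35140,+0.60167,+0.71729); SVD([r₁ r₂ r₃]) → R = UVᵀ:
  R  [+0.93154 +0.09354 -0.35140]
  R  [+0.14815 +0.78488 +0.60167]
  R  [+0.33209 -0.61254 +0.71729]
t = (+0.09565, +0.14319, +0.71161) m
tr R = 2.433715; θ = arccos((tr R − 1)/2) = 0.771512 rad = 44.204°
axis k = ((R−Rᵀ)₃₂, (R−Rᵀ)₁₃, (R−Rᵀ)₂₁) / (2 sinθ) = (-0.870753, -0.490159, +0.039164)
rvec = θ·k = (-0.671796, -0.378163, +0.030216)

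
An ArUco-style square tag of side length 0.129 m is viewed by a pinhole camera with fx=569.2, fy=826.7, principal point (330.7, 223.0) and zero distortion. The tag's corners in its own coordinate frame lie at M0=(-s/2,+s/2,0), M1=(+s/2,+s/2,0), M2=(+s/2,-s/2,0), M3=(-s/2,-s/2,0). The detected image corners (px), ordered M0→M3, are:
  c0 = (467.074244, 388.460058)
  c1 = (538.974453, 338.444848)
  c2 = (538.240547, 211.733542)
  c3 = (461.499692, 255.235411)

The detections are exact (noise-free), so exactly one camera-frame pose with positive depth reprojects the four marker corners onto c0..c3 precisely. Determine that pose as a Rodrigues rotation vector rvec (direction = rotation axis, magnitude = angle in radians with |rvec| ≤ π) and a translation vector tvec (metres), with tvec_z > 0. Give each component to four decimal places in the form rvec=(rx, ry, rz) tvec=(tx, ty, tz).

Intrinsics K: fx=569.2, fy=826.7, cx=330.7, cy=223.0
Marker side s = 0.129 m; corners in marker frame (Z=0):
  M0 = (-0.0645, +0.0645, 0)
  M1 = (+0.0645, +0.0645, 0)
  M2 = (+0.0645, -0.0645, 0)
  M3 = (-0.0645, -0.0645, 0)
Detected image corners:
  c0 = (467.074244, 388.460058) px
  c1 = (538.974453, 338.444848) px
  c2 = (538.240547, 211.733542) px
  c3 = (461.499692, 255.235411) px
Planar DLT: solve 8×8 A·h = b for H (H[2,2]=1):
  H  [+857.13928 +265.00112 +502.84214]
  H  [-195.64434 +1150.17237 +299.63802]
  H  [+0.56156 +0.48107 +1.00000]
B = K⁻¹H; ‖b₁‖=1.362890, ‖b₂‖=1.362890; λ = 2/(‖b₁‖+‖b₂‖) = 0.733735, sign → tz>0 ⇒ λ=+0.733735
r₁ = λ·B[:,0] = (+0.86552,-0.28479,+0.41204); r₂ = λ·B[:,1] = (+0.13653,+0.92562,+0.35298)
r₃ = r₁×r₂ = (-0.48191,-0.24925,+0.84002); SVD([r₁ r₂ r₃]) → R = UVᵀ:
  R  [+0.86552 +0.13653 -0.48191]
  R  [-0.28479 +0.92562 -0.24925]
  R  [+0.41204 +0.35298 +0.84002]
t = (+0.22190, +0.06802, +0.73374) m
tr R = 2.631156; θ = arccos((tr R − 1)/2) = 0.617069 rad = 35.355°
axis k = ((R−Rᵀ)₃₂, (R−Rᵀ)₁₃, (R−Rᵀ)₂₁) / (2 sinθ) = (+0.520374, -0.772448, -0.364054)
rvec = θ·k = (+0.321107, -0.476654, -0.224646)

rvec=(0.3211, -0.4767, -0.2246) tvec=(0.2219, 0.0680, 0.7337)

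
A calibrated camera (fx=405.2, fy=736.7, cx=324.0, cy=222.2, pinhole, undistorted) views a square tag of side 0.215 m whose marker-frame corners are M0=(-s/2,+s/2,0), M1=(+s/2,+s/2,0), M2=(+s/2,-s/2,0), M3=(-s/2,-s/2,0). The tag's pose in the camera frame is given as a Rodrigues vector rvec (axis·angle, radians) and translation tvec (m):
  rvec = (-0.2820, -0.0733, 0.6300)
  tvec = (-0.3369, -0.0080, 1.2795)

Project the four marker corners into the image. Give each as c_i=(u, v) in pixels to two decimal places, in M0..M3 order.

c0=(166.93, 228.93) c1=(222.80, 303.94) c2=(265.50, 206.75) c3=(212.09, 135.49)

Intrinsics K: fx=405.2, fy=736.7, cx=324.0, cy=222.2
Marker side s = 0.215 m; corners in marker frame (Z=0):
  M0 = (-0.1075, +0.1075, 0)
  M1 = (+0.1075, +0.1075, 0)
  M2 = (+0.1075, -0.1075, 0)
  M3 = (-0.1075, -0.1075, 0)
rvec = (-0.2820, -0.0733, 0.6300), |rvec| = θ = 0.69412 rad = 39.770°
Rodrigues: sinθ=0.63971, 1−cosθ=0.23138; R = I + sinθ·[k]× + (1−cosθ)·[k]×²:
    [+0.80681 -0.57069 -0.15287]
    [+0.59054 +0.77120 +0.23772]
    [-0.01777 -0.28207 +0.95923]
t = (-0.3369, -0.0080, 1.2795) m
M0: Pc = R·M0+t = (-0.48498, +0.01142, +1.25109); u = 405.2·(-0.48498)/1.25109 + 324.0 = 166.9251, v = 736.7·(+0.01142)/1.25109 + 222.2 = 228.9250
M1: Pc = R·M1+t = (-0.31152, +0.13839, +1.24727); u = 405.2·(-0.31152)/1.24727 + 324.0 = 222.7974, v = 736.7·(+0.13839)/1.24727 + 222.2 = 303.9387
M2: Pc = R·M2+t = (-0.18882, -0.02742, +1.30791); u = 405.2·(-0.18882)/1.30791 + 324.0 = 265.5027, v = 736.7·(-0.02742)/1.30791 + 222.2 = 206.7550
M3: Pc = R·M3+t = (-0.36228, -0.15439, +1.31173); u = 405.2·(-0.36228)/1.31173 + 324.0 = 212.0892, v = 736.7·(-0.15439)/1.31173 + 222.2 = 135.4924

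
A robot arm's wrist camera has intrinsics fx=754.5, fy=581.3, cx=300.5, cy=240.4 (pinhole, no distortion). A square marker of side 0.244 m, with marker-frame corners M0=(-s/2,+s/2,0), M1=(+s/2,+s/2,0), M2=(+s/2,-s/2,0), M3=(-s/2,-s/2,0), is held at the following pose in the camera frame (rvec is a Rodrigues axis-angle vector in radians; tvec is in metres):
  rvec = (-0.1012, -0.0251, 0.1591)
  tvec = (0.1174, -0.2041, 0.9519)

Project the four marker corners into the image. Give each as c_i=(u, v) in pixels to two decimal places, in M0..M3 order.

c0=(282.66, 176.08) c1=(475.76, 200.38) c2=(501.10, 57.26) c3=(313.14, 32.98)

Intrinsics K: fx=754.5, fy=581.3, cx=300.5, cy=240.4
Marker side s = 0.244 m; corners in marker frame (Z=0):
  M0 = (-0.1220, +0.1220, 0)
  M1 = (+0.1220, +0.1220, 0)
  M2 = (+0.1220, -0.1220, 0)
  M3 = (-0.1220, -0.1220, 0)
rvec = (-0.1012, -0.0251, 0.1591), |rvec| = θ = 0.19022 rad = 10.899°
Rodrigues: sinθ=0.18908, 1−cosθ=0.01804; R = I + sinθ·[k]× + (1−cosθ)·[k]×²:
    [+0.98707 -0.15688 -0.03298]
    [+0.15941 +0.98228 +0.09860]
    [+0.01692 -0.10258 +0.99458]
t = (0.1174, -0.2041, 0.9519) m
M0: Pc = R·M0+t = (-0.02216, -0.10371, +0.93732); u = 754.5·(-0.02216)/0.93732 + 300.5 = 282.6613, v = 581.3·(-0.10371)/0.93732 + 240.4 = 176.0819
M1: Pc = R·M1+t = (+0.21868, -0.06481, +0.94145); u = 754.5·(+0.21868)/0.94145 + 300.5 = 475.7580, v = 581.3·(-0.06481)/0.94145 + 240.4 = 200.3802
M2: Pc = R·M2+t = (+0.25696, -0.30449, +0.96648); u = 754.5·(+0.25696)/0.96648 + 300.5 = 501.1014, v = 581.3·(-0.30449)/0.96648 + 240.4 = 57.2611
M3: Pc = R·M3+t = (+0.01612, -0.34339, +0.96235); u = 754.5·(+0.01612)/0.96235 + 300.5 = 313.1357, v = 581.3·(-0.34339)/0.96235 + 240.4 = 32.9807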